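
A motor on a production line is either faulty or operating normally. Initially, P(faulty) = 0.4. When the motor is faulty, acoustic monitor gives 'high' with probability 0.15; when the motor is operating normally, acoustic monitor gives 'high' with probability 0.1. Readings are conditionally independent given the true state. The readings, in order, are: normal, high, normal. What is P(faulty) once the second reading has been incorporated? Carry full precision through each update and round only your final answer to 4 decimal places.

After 'normal': P(faulty) = 0.85·0.4000 / (0.85·0.4000 + 0.9·0.6000) ≈ 0.3864
After 'high': P(faulty) = 0.15·0.3864 / (0.15·0.3864 + 0.1·0.6136) ≈ 0.4857

0.4857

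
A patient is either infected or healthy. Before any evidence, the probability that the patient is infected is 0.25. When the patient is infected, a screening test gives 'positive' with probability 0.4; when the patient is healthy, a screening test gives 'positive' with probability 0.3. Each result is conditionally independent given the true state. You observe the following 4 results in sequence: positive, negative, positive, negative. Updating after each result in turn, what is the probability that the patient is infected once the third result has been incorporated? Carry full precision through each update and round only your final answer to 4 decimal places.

0.3368

After 'positive': P(infected) = 0.4·0.2500 / (0.4·0.2500 + 0.3·0.7500) ≈ 0.3077
After 'negative': P(infected) = 0.6·0.3077 / (0.6·0.3077 + 0.7·0.6923) ≈ 0.2759
After 'positive': P(infected) = 0.4·0.2759 / (0.4·0.2759 + 0.3·0.7241) ≈ 0.3368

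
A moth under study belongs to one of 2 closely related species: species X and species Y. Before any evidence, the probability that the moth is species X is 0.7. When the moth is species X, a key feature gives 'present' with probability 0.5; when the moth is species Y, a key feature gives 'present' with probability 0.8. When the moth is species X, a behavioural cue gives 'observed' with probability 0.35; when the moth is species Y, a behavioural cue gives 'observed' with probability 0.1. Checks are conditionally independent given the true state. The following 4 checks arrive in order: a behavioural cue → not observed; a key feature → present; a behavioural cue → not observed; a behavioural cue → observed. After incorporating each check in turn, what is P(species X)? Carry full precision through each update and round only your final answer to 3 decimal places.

0.727

After a behavioural cue='not observed': P(species X) = 0.65·0.7000 / (0.65·0.7000 + 0.9·0.3000) ≈ 0.6276
After a key feature='present': P(species X) = 0.5·0.6276 / (0.5·0.6276 + 0.8·0.3724) ≈ 0.5130
After a behavioural cue='not observed': P(species X) = 0.65·0.5130 / (0.65·0.5130 + 0.9·0.4870) ≈ 0.4320
After a behavioural cue='observed': P(species X) = 0.35·0.4320 / (0.35·0.4320 + 0.1·0.5680) ≈ 0.7270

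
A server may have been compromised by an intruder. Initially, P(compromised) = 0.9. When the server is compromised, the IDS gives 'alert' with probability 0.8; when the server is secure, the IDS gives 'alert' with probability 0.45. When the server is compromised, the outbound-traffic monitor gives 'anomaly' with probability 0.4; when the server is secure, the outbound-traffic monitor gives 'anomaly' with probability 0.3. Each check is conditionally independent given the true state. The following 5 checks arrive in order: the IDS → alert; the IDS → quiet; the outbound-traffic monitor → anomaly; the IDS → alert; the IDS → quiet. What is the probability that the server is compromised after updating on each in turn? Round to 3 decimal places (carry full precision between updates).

0.834

Apply Bayes' rule sequentially, carrying P(compromised) forward.
After the IDS='alert': P(compromised) = 0.8·0.9000 / (0.8·0.9000 + 0.45·0.1000) ≈ 0.9412
After the IDS='quiet': P(compromised) = 0.2·0.9412 / (0.2·0.9412 + 0.55·0.0588) ≈ 0.8533
After the outbound-traffic monitor='anomaly': P(compromised) = 0.4·0.8533 / (0.4·0.8533 + 0.3·0.1467) ≈ 0.8858
After the IDS='alert': P(compromised) = 0.8·0.8858 / (0.8·0.8858 + 0.45·0.1142) ≈ 0.9324
After the IDS='quiet': P(compromised) = 0.2·0.9324 / (0.2·0.9324 + 0.55·0.0676) ≈ 0.8337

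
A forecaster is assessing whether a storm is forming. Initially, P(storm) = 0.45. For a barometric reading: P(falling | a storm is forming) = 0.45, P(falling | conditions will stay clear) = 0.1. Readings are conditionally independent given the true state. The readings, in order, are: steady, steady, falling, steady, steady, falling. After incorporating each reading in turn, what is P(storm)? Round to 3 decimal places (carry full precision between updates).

After 'steady': P(storm) = 0.55·0.4500 / (0.55·0.4500 + 0.9·0.5500) ≈ 0.3333
After 'steady': P(storm) = 0.55·0.3333 / (0.55·0.3333 + 0.9·0.6667) ≈ 0.2340
After 'falling': P(storm) = 0.45·0.2340 / (0.45·0.2340 + 0.1·0.7660) ≈ 0.5789
After 'steady': P(storm) = 0.55·0.5789 / (0.55·0.5789 + 0.9·0.4211) ≈ 0.4566
After 'steady': P(storm) = 0.55·0.4566 / (0.55·0.4566 + 0.9·0.5434) ≈ 0.3393
After 'falling': P(storm) = 0.45·0.3393 / (0.45·0.3393 + 0.1·0.6607) ≈ 0.6980

0.698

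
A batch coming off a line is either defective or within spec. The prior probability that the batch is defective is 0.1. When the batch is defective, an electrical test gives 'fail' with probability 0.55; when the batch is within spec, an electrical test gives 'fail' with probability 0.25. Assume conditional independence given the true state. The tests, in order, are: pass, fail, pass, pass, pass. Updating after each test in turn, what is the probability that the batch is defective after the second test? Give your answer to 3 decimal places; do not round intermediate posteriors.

0.128

After 'pass': P(defective) = 0.45·0.1000 / (0.45·0.1000 + 0.75·0.9000) ≈ 0.0625
After 'fail': P(defective) = 0.55·0.0625 / (0.55·0.0625 + 0.25·0.9375) ≈ 0.1279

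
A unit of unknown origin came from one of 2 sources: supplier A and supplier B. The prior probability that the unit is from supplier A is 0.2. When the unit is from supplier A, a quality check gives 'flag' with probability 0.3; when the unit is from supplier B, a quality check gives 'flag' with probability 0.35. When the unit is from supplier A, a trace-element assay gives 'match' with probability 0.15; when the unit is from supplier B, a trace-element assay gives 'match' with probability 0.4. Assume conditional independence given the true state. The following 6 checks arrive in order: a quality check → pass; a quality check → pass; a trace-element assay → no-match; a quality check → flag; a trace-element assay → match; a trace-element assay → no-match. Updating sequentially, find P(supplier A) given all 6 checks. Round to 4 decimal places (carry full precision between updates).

After a quality check='pass': P(supplier A) = 0.7·0.2000 / (0.7·0.2000 + 0.65·0.8000) ≈ 0.2121
After a quality check='pass': P(supplier A) = 0.7·0.2121 / (0.7·0.2121 + 0.65·0.7879) ≈ 0.2248
After a trace-element assay='no-match': P(supplier A) = 0.85·0.2248 / (0.85·0.2248 + 0.6·0.7752) ≈ 0.2912
After a quality check='flag': P(supplier A) = 0.3·0.2912 / (0.3·0.2912 + 0.35·0.7088) ≈ 0.2604
After a trace-element assay='match': P(supplier A) = 0.15·0.2604 / (0.15·0.2604 + 0.4·0.7396) ≈ 0.1166
After a trace-element assay='no-match': P(supplier A) = 0.85·0.1166 / (0.85·0.1166 + 0.6·0.8834) ≈ 0.1576

0.1576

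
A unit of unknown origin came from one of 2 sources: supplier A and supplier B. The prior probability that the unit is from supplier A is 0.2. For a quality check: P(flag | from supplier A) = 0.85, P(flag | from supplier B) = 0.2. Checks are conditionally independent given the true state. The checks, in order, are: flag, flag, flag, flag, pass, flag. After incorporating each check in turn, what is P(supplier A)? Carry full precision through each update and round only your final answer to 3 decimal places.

Apply Bayes' rule sequentially, carrying P(supplier A) forward.
After 'flag': P(supplier A) = 0.85·0.2000 / (0.85·0.2000 + 0.2·0.8000) ≈ 0.5152
After 'flag': P(supplier A) = 0.85·0.5152 / (0.85·0.5152 + 0.2·0.4848) ≈ 0.8187
After 'flag': P(supplier A) = 0.85·0.8187 / (0.85·0.8187 + 0.2·0.1813) ≈ 0.9505
After 'flag': P(supplier A) = 0.85·0.9505 / (0.85·0.9505 + 0.2·0.0495) ≈ 0.9879
After 'pass': P(supplier A) = 0.15·0.9879 / (0.15·0.9879 + 0.8·0.0121) ≈ 0.9386
After 'flag': P(supplier A) = 0.85·0.9386 / (0.85·0.9386 + 0.2·0.0614) ≈ 0.9848

0.985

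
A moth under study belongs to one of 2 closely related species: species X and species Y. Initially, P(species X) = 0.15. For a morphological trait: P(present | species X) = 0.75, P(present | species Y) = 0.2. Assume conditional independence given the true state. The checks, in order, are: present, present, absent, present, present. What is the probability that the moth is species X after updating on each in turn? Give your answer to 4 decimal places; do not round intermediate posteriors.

0.9160

After 'present': P(species X) = 0.75·0.1500 / (0.75·0.1500 + 0.2·0.8500) ≈ 0.3982
After 'present': P(species X) = 0.75·0.3982 / (0.75·0.3982 + 0.2·0.6018) ≈ 0.7128
After 'absent': P(species X) = 0.25·0.7128 / (0.25·0.7128 + 0.8·0.2872) ≈ 0.4368
After 'present': P(species X) = 0.75·0.4368 / (0.75·0.4368 + 0.2·0.5632) ≈ 0.7441
After 'present': P(species X) = 0.75·0.7441 / (0.75·0.7441 + 0.2·0.2559) ≈ 0.9160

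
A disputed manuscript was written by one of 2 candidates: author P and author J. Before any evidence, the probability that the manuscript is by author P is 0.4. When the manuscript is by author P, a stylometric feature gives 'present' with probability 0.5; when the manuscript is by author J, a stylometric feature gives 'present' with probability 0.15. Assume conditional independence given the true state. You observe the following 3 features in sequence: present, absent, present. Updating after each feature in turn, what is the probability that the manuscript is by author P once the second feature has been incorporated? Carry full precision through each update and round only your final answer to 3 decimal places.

0.567

Apply Bayes' rule sequentially, carrying P(author P) forward.
After 'present': P(author P) = 0.5·0.4000 / (0.5·0.4000 + 0.15·0.6000) ≈ 0.6897
After 'absent': P(author P) = 0.5·0.6897 / (0.5·0.6897 + 0.85·0.3103) ≈ 0.5666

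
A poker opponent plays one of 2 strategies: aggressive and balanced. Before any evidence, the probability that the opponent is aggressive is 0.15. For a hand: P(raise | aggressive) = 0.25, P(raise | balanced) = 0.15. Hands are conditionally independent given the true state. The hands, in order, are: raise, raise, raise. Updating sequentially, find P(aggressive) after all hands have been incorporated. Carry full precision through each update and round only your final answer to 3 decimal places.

0.450

After 'raise': P(aggressive) = 0.25·0.1500 / (0.25·0.1500 + 0.15·0.8500) ≈ 0.2273
After 'raise': P(aggressive) = 0.25·0.2273 / (0.25·0.2273 + 0.15·0.7727) ≈ 0.3289
After 'raise': P(aggressive) = 0.25·0.3289 / (0.25·0.3289 + 0.15·0.6711) ≈ 0.4496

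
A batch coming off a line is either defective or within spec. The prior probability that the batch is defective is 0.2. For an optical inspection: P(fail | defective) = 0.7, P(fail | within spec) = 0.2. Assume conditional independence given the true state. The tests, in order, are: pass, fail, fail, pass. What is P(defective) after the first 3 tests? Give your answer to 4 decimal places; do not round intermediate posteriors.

After 'pass': P(defective) = 0.3·0.2000 / (0.3·0.2000 + 0.8·0.8000) ≈ 0.0857
After 'fail': P(defective) = 0.7·0.0857 / (0.7·0.0857 + 0.2·0.9143) ≈ 0.2471
After 'fail': P(defective) = 0.7·0.2471 / (0.7·0.2471 + 0.2·0.7529) ≈ 0.5345

0.5345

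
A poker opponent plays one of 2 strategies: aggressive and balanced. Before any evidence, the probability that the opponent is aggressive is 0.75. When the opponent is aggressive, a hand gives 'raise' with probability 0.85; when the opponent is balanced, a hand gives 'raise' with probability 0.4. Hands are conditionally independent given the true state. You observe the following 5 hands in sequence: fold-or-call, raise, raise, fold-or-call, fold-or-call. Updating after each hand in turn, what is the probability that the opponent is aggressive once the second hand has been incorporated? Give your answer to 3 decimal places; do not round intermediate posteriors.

0.614

After 'fold-or-call': P(aggressive) = 0.15·0.7500 / (0.15·0.7500 + 0.6·0.2500) ≈ 0.4286
After 'raise': P(aggressive) = 0.85·0.4286 / (0.85·0.4286 + 0.4·0.5714) ≈ 0.6145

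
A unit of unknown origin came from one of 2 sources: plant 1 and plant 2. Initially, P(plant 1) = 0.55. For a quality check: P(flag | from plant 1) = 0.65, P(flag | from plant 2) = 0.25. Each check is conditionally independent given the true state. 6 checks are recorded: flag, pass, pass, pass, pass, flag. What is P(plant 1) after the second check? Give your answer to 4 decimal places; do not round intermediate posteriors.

0.5973

After 'flag': P(plant 1) = 0.65·0.5500 / (0.65·0.5500 + 0.25·0.4500) ≈ 0.7606
After 'pass': P(plant 1) = 0.35·0.7606 / (0.35·0.7606 + 0.75·0.2394) ≈ 0.5973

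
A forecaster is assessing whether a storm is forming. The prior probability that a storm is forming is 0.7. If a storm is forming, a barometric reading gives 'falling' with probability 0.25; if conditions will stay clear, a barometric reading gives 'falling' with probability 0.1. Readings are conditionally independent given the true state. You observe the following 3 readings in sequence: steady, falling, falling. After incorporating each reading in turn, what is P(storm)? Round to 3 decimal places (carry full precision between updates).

After 'steady': P(storm) = 0.75·0.7000 / (0.75·0.7000 + 0.9·0.3000) ≈ 0.6604
After 'falling': P(storm) = 0.25·0.6604 / (0.25·0.6604 + 0.1·0.3396) ≈ 0.8294
After 'falling': P(storm) = 0.25·0.8294 / (0.25·0.8294 + 0.1·0.1706) ≈ 0.9240

0.924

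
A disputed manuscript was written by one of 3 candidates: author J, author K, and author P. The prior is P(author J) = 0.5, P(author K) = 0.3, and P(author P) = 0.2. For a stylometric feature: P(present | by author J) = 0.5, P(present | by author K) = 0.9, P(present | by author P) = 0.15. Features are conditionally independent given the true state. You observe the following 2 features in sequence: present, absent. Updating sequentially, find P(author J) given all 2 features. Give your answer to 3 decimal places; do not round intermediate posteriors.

Each posterior becomes the prior for the next update.
After 'present': normaliser = 0.5·0.5000 + 0.9·0.3000 + 0.15·0.2000; P(author J) ≈ 0.4545, P(author K) ≈ 0.4909, P(author P) ≈ 0.0545
After 'absent': normaliser = 0.5·0.4545 + 0.1·0.4909 + 0.85·0.0545; P(author J) ≈ 0.7042, P(author K) ≈ 0.1521, P(author P) ≈ 0.1437

0.704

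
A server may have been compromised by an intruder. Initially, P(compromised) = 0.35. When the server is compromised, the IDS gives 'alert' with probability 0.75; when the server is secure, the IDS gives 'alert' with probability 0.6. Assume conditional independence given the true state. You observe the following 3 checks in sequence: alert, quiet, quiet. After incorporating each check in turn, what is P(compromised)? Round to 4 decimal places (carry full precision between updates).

0.2082

After 'alert': P(compromised) = 0.75·0.3500 / (0.75·0.3500 + 0.6·0.6500) ≈ 0.4023
After 'quiet': P(compromised) = 0.25·0.4023 / (0.25·0.4023 + 0.4·0.5977) ≈ 0.2961
After 'quiet': P(compromised) = 0.25·0.2961 / (0.25·0.2961 + 0.4·0.7039) ≈ 0.2082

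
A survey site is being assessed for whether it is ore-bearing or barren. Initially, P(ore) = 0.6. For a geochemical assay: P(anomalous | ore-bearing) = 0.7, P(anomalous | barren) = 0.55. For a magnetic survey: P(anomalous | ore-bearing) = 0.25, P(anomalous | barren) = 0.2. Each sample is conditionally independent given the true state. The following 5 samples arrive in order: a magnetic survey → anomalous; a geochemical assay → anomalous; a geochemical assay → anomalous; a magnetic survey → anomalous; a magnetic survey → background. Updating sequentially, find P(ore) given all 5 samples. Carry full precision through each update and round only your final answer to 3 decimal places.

After a magnetic survey='anomalous': P(ore) = 0.25·0.6000 / (0.25·0.6000 + 0.2·0.4000) ≈ 0.6522
After a geochemical assay='anomalous': P(ore) = 0.7·0.6522 / (0.7·0.6522 + 0.55·0.3478) ≈ 0.7047
After a geochemical assay='anomalous': P(ore) = 0.7·0.7047 / (0.7·0.7047 + 0.55·0.2953) ≈ 0.7523
After a magnetic survey='anomalous': P(ore) = 0.25·0.7523 / (0.25·0.7523 + 0.2·0.2477) ≈ 0.7915
After a magnetic survey='background': P(ore) = 0.75·0.7915 / (0.75·0.7915 + 0.8·0.2085) ≈ 0.7807

0.781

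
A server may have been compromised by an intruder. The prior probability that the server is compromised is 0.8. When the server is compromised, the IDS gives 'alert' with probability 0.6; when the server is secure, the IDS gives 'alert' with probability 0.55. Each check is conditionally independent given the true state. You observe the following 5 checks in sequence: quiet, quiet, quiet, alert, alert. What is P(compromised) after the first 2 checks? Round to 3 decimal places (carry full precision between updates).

Apply Bayes' rule sequentially, carrying P(compromised) forward.
After 'quiet': P(compromised) = 0.4·0.8000 / (0.4·0.8000 + 0.45·0.2000) ≈ 0.7805
After 'quiet': P(compromised) = 0.4·0.7805 / (0.4·0.7805 + 0.45·0.2195) ≈ 0.7596

0.760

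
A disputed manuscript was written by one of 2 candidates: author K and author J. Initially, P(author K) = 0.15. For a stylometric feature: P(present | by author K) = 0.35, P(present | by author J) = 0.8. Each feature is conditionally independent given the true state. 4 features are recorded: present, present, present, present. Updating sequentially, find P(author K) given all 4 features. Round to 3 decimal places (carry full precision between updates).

0.006

Each posterior becomes the prior for the next update.
After 'present': P(author K) = 0.35·0.1500 / (0.35·0.1500 + 0.8·0.8500) ≈ 0.0717
After 'present': P(author K) = 0.35·0.0717 / (0.35·0.0717 + 0.8·0.9283) ≈ 0.0327
After 'present': P(author K) = 0.35·0.0327 / (0.35·0.0327 + 0.8·0.9673) ≈ 0.0146
After 'present': P(author K) = 0.35·0.0146 / (0.35·0.0146 + 0.8·0.9854) ≈ 0.0064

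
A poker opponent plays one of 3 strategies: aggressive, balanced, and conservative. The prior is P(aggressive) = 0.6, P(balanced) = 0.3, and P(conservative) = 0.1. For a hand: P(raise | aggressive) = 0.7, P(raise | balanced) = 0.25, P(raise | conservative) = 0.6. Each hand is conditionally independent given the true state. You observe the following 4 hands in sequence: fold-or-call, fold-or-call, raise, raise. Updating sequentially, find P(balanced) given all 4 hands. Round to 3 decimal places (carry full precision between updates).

0.247

After 'fold-or-call': normaliser = 0.3·0.6000 + 0.75·0.3000 + 0.4·0.1000; P(aggressive) ≈ 0.4045, P(balanced) ≈ 0.5056, P(conservative) ≈ 0.0899
After 'fold-or-call': normaliser = 0.3·0.4045 + 0.75·0.5056 + 0.4·0.0899; P(aggressive) ≈ 0.2262, P(balanced) ≈ 0.7068, P(conservative) ≈ 0.0670
After 'raise': normaliser = 0.7·0.2262 + 0.25·0.7068 + 0.6·0.0670; P(aggressive) ≈ 0.4219, P(balanced) ≈ 0.4709, P(conservative) ≈ 0.1072
After 'raise': normaliser = 0.7·0.4219 + 0.25·0.4709 + 0.6·0.1072; P(aggressive) ≈ 0.6187, P(balanced) ≈ 0.2466, P(conservative) ≈ 0.1347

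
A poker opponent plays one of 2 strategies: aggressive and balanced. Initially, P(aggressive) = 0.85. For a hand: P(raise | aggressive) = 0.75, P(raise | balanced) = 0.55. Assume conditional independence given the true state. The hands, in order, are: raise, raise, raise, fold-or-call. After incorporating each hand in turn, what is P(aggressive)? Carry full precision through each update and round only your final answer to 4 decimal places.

Apply Bayes' rule sequentially, carrying P(aggressive) forward.
After 'raise': P(aggressive) = 0.75·0.8500 / (0.75·0.8500 + 0.55·0.1500) ≈ 0.8854
After 'raise': P(aggressive) = 0.75·0.8854 / (0.75·0.8854 + 0.55·0.1146) ≈ 0.9133
After 'raise': P(aggressive) = 0.75·0.9133 / (0.75·0.9133 + 0.55·0.0867) ≈ 0.9349
After 'fold-or-call': P(aggressive) = 0.25·0.9349 / (0.25·0.9349 + 0.45·0.0651) ≈ 0.8887

0.8887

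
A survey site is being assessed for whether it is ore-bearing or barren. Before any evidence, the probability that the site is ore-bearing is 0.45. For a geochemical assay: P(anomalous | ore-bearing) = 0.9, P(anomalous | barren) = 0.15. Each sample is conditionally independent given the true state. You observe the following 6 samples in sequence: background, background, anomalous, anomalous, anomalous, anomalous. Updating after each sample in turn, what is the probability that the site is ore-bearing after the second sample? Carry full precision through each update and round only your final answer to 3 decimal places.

0.011

After 'background': P(ore) = 0.1·0.4500 / (0.1·0.4500 + 0.85·0.5500) ≈ 0.0878
After 'background': P(ore) = 0.1·0.0878 / (0.1·0.0878 + 0.85·0.9122) ≈ 0.0112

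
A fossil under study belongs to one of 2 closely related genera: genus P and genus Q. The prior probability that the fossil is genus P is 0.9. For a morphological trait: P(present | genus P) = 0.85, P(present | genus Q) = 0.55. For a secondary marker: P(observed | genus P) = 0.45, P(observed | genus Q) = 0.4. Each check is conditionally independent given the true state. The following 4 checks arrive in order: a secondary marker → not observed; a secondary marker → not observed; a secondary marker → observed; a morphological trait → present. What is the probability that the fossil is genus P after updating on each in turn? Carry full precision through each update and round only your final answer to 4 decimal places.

After a secondary marker='not observed': P(genus P) = 0.55·0.9000 / (0.55·0.9000 + 0.6·0.1000) ≈ 0.8919
After a secondary marker='not observed': P(genus P) = 0.55·0.8919 / (0.55·0.8919 + 0.6·0.1081) ≈ 0.8832
After a secondary marker='observed': P(genus P) = 0.45·0.8832 / (0.45·0.8832 + 0.4·0.1168) ≈ 0.8948
After a morphological trait='present': P(genus P) = 0.85·0.8948 / (0.85·0.8948 + 0.55·0.1052) ≈ 0.9293

0.9293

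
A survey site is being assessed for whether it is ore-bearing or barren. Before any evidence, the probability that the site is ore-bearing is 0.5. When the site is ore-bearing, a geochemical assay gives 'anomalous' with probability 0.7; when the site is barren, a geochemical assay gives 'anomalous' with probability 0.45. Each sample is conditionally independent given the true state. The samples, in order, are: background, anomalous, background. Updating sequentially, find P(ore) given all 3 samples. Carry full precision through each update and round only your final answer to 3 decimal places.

0.316

After 'background': P(ore) = 0.3·0.5000 / (0.3·0.5000 + 0.55·0.5000) ≈ 0.3529
After 'anomalous': P(ore) = 0.7·0.3529 / (0.7·0.3529 + 0.45·0.6471) ≈ 0.4590
After 'background': P(ore) = 0.3·0.4590 / (0.3·0.4590 + 0.55·0.5410) ≈ 0.3164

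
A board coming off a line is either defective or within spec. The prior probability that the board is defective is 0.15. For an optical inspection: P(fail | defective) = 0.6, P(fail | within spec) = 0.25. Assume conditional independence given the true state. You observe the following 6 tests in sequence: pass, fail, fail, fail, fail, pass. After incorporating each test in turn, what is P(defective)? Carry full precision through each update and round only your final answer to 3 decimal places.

0.625

After 'pass': P(defective) = 0.4·0.1500 / (0.4·0.1500 + 0.75·0.8500) ≈ 0.0860
After 'fail': P(defective) = 0.6·0.0860 / (0.6·0.0860 + 0.25·0.9140) ≈ 0.1843
After 'fail': P(defective) = 0.6·0.1843 / (0.6·0.1843 + 0.25·0.8157) ≈ 0.3515
After 'fail': P(defective) = 0.6·0.3515 / (0.6·0.3515 + 0.25·0.6485) ≈ 0.5654
After 'fail': P(defective) = 0.6·0.5654 / (0.6·0.5654 + 0.25·0.4346) ≈ 0.7574
After 'pass': P(defective) = 0.4·0.7574 / (0.4·0.7574 + 0.75·0.2426) ≈ 0.6248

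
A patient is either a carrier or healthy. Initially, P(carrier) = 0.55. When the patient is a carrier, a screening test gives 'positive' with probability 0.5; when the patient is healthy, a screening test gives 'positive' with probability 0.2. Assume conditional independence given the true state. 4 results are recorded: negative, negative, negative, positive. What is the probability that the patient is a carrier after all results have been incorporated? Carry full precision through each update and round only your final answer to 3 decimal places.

Each posterior becomes the prior for the next update.
After 'negative': P(carrier) = 0.5·0.5500 / (0.5·0.5500 + 0.8·0.4500) ≈ 0.4331
After 'negative': P(carrier) = 0.5·0.4331 / (0.5·0.4331 + 0.8·0.5669) ≈ 0.3231
After 'negative': P(carrier) = 0.5·0.3231 / (0.5·0.3231 + 0.8·0.6769) ≈ 0.2298
After 'positive': P(carrier) = 0.5·0.2298 / (0.5·0.2298 + 0.2·0.7702) ≈ 0.4273

0.427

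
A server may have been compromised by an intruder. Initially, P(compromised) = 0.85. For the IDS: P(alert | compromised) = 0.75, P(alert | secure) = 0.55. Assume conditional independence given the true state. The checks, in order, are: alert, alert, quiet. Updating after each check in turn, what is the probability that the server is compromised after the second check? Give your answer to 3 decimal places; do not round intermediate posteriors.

0.913

Apply Bayes' rule sequentially, carrying P(compromised) forward.
After 'alert': P(compromised) = 0.75·0.8500 / (0.75·0.8500 + 0.55·0.1500) ≈ 0.8854
After 'alert': P(compromised) = 0.75·0.8854 / (0.75·0.8854 + 0.55·0.1146) ≈ 0.9133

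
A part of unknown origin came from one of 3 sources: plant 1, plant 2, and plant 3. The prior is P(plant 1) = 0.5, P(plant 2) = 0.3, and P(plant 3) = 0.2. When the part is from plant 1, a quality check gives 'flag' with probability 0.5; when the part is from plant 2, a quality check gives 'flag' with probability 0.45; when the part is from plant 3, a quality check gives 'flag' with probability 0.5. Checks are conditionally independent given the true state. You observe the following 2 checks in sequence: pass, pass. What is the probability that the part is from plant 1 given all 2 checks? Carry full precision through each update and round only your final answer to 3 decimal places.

0.470

Apply Bayes' rule sequentially, carrying P(plant 1) forward.
After 'pass': normaliser = 0.5·0.5000 + 0.55·0.3000 + 0.5·0.2000; P(plant 1) ≈ 0.4854, P(plant 2) ≈ 0.3204, P(plant 3) ≈ 0.1942
After 'pass': normaliser = 0.5·0.4854 + 0.55·0.3204 + 0.5·0.1942; P(plant 1) ≈ 0.4704, P(plant 2) ≈ 0.3415, P(plant 3) ≈ 0.1881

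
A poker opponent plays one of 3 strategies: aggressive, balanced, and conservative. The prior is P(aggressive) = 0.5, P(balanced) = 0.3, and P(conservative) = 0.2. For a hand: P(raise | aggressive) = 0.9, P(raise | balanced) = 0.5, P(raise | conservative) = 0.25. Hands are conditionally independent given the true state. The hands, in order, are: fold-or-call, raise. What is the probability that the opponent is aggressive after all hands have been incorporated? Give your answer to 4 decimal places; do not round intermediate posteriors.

Apply Bayes' rule sequentially, carrying P(aggressive) forward.
After 'fold-or-call': normaliser = 0.1·0.5000 + 0.5·0.3000 + 0.75·0.2000; P(aggressive) ≈ 0.1429, P(balanced) ≈ 0.4286, P(conservative) ≈ 0.4286
After 'raise': normaliser = 0.9·0.1429 + 0.5·0.4286 + 0.25·0.4286; P(aggressive) ≈ 0.2857, P(balanced) ≈ 0.4762, P(conservative) ≈ 0.2381

0.2857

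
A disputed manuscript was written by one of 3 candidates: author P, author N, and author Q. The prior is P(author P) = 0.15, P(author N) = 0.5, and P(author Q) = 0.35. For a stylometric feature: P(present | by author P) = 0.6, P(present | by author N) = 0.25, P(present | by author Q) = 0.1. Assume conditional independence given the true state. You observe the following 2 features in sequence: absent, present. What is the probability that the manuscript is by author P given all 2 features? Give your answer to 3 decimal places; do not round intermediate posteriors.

After 'absent': normaliser = 0.4·0.1500 + 0.75·0.5000 + 0.9·0.3500; P(author P) ≈ 0.0800, P(author N) ≈ 0.5000, P(author Q) ≈ 0.4200
After 'present': normaliser = 0.6·0.0800 + 0.25·0.5000 + 0.1·0.4200; P(author P) ≈ 0.2233, P(author N) ≈ 0.5814, P(author Q) ≈ 0.1953

0.223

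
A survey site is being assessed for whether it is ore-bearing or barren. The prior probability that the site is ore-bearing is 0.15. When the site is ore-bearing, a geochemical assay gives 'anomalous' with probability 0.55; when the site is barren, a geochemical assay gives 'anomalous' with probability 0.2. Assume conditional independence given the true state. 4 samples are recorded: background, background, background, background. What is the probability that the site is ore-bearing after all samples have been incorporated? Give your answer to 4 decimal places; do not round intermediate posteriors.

Apply Bayes' rule sequentially, carrying P(ore) forward.
After 'background': P(ore) = 0.45·0.1500 / (0.45·0.1500 + 0.8·0.8500) ≈ 0.0903
After 'background': P(ore) = 0.45·0.0903 / (0.45·0.0903 + 0.8·0.9097) ≈ 0.0529
After 'background': P(ore) = 0.45·0.0529 / (0.45·0.0529 + 0.8·0.9471) ≈ 0.0305
After 'background': P(ore) = 0.45·0.0305 / (0.45·0.0305 + 0.8·0.9695) ≈ 0.0174

0.0174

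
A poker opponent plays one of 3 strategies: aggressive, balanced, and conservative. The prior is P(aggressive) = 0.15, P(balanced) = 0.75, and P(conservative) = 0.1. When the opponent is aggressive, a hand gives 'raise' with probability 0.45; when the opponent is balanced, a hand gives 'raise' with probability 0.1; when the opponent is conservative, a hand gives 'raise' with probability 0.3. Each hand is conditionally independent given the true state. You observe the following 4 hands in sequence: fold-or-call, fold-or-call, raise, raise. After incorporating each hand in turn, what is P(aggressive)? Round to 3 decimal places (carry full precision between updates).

0.467

Apply Bayes' rule sequentially, carrying P(aggressive) forward.
After 'fold-or-call': normaliser = 0.55·0.1500 + 0.9·0.7500 + 0.7·0.1000; P(aggressive) ≈ 0.0997, P(balanced) ≈ 0.8157, P(conservative) ≈ 0.0846
After 'fold-or-call': normaliser = 0.55·0.0997 + 0.9·0.8157 + 0.7·0.0846; P(aggressive) ≈ 0.0646, P(balanced) ≈ 0.8655, P(conservative) ≈ 0.0698
After 'raise': normaliser = 0.45·0.0646 + 0.1·0.8655 + 0.3·0.0698; P(aggressive) ≈ 0.2130, P(balanced) ≈ 0.6337, P(conservative) ≈ 0.1533
After 'raise': normaliser = 0.45·0.2130 + 0.1·0.6337 + 0.3·0.1533; P(aggressive) ≈ 0.4670, P(balanced) ≈ 0.3088, P(conservative) ≈ 0.2242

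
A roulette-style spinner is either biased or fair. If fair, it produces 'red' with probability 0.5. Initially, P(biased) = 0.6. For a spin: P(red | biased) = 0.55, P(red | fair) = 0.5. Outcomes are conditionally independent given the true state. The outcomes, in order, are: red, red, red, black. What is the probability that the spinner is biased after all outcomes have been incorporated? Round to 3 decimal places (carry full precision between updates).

After 'red': P(biased) = 0.55·0.6000 / (0.55·0.6000 + 0.5·0.4000) ≈ 0.6226
After 'red': P(biased) = 0.55·0.6226 / (0.55·0.6226 + 0.5·0.3774) ≈ 0.6448
After 'red': P(biased) = 0.55·0.6448 / (0.55·0.6448 + 0.5·0.3552) ≈ 0.6663
After 'black': P(biased) = 0.45·0.6663 / (0.45·0.6663 + 0.5·0.3337) ≈ 0.6425

0.642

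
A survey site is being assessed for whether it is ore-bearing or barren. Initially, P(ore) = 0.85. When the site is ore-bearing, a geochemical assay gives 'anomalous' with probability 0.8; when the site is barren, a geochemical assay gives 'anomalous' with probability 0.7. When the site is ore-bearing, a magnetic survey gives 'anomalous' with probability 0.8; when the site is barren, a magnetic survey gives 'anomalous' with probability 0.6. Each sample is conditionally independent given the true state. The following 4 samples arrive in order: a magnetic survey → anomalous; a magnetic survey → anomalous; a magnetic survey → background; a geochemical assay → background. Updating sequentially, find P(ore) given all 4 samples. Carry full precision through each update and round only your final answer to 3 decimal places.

0.771

After a magnetic survey='anomalous': P(ore) = 0.8·0.8500 / (0.8·0.8500 + 0.6·0.1500) ≈ 0.8831
After a magnetic survey='anomalous': P(ore) = 0.8·0.8831 / (0.8·0.8831 + 0.6·0.1169) ≈ 0.9097
After a magnetic survey='background': P(ore) = 0.2·0.9097 / (0.2·0.9097 + 0.4·0.0903) ≈ 0.8344
After a geochemical assay='background': P(ore) = 0.2·0.8344 / (0.2·0.8344 + 0.3·0.1656) ≈ 0.7705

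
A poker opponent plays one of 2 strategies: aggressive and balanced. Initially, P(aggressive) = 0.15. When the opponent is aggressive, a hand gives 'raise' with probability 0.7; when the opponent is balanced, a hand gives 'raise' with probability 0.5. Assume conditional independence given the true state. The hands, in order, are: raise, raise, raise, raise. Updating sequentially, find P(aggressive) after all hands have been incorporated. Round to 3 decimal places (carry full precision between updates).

0.404

After 'raise': P(aggressive) = 0.7·0.1500 / (0.7·0.1500 + 0.5·0.8500) ≈ 0.1981
After 'raise': P(aggressive) = 0.7·0.1981 / (0.7·0.1981 + 0.5·0.8019) ≈ 0.2570
After 'raise': P(aggressive) = 0.7·0.2570 / (0.7·0.2570 + 0.5·0.7430) ≈ 0.3263
After 'raise': P(aggressive) = 0.7·0.3263 / (0.7·0.3263 + 0.5·0.6737) ≈ 0.4040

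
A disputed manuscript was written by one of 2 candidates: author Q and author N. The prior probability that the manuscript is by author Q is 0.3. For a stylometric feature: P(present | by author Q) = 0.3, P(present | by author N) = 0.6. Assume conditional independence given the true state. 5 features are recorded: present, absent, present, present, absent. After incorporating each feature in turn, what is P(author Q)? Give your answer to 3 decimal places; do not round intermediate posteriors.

Each posterior becomes the prior for the next update.
After 'present': P(author Q) = 0.3·0.3000 / (0.3·0.3000 + 0.6·0.7000) ≈ 0.1765
After 'absent': P(author Q) = 0.7·0.1765 / (0.7·0.1765 + 0.4·0.8235) ≈ 0.2727
After 'present': P(author Q) = 0.3·0.2727 / (0.3·0.2727 + 0.6·0.7273) ≈ 0.1579
After 'present': P(author Q) = 0.3·0.1579 / (0.3·0.1579 + 0.6·0.8421) ≈ 0.0857
After 'absent': P(author Q) = 0.7·0.0857 / (0.7·0.0857 + 0.4·0.9143) ≈ 0.1409

0.141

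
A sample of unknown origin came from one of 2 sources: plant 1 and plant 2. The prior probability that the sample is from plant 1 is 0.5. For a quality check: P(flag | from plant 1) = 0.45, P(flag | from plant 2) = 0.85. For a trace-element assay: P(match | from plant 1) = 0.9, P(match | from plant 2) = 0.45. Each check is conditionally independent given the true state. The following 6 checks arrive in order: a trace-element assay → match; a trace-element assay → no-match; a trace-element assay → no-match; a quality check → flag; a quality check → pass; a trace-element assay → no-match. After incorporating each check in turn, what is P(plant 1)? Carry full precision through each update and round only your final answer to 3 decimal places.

0.023

After a trace-element assay='match': P(plant 1) = 0.9·0.5000 / (0.9·0.5000 + 0.45·0.5000) ≈ 0.6667
After a trace-element assay='no-match': P(plant 1) = 0.1·0.6667 / (0.1·0.6667 + 0.55·0.3333) ≈ 0.2667
After a trace-element assay='no-match': P(plant 1) = 0.1·0.2667 / (0.1·0.2667 + 0.55·0.7333) ≈ 0.0620
After a quality check='flag': P(plant 1) = 0.45·0.0620 / (0.45·0.0620 + 0.85·0.9380) ≈ 0.0338
After a quality check='pass': P(plant 1) = 0.55·0.0338 / (0.55·0.0338 + 0.15·0.9662) ≈ 0.1137
After a trace-element assay='no-match': P(plant 1) = 0.1·0.1137 / (0.1·0.1137 + 0.55·0.8863) ≈ 0.0228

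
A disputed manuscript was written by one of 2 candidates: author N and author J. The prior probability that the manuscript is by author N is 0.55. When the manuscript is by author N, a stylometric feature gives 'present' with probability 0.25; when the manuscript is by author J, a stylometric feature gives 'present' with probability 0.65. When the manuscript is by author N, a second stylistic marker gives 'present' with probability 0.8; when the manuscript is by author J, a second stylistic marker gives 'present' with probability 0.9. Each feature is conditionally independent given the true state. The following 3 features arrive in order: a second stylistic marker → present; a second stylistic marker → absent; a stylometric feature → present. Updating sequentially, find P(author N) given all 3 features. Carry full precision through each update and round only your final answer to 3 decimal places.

Apply Bayes' rule sequentially, carrying P(author N) forward.
After a second stylistic marker='present': P(author N) = 0.8·0.5500 / (0.8·0.5500 + 0.9·0.4500) ≈ 0.5207
After a second stylistic marker='absent': P(author N) = 0.2·0.5207 / (0.2·0.5207 + 0.1·0.4793) ≈ 0.6848
After a stylometric feature='present': P(author N) = 0.25·0.6848 / (0.25·0.6848 + 0.65·0.3152) ≈ 0.4553

0.455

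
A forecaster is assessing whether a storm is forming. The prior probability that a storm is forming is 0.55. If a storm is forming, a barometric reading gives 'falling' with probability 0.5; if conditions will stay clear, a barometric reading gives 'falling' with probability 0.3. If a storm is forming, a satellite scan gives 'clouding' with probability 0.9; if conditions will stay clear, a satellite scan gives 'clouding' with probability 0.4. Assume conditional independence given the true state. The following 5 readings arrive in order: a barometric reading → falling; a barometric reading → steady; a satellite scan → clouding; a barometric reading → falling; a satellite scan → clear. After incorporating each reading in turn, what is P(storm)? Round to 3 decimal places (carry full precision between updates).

0.476

After a barometric reading='falling': P(storm) = 0.5·0.5500 / (0.5·0.5500 + 0.3·0.4500) ≈ 0.6707
After a barometric reading='steady': P(storm) = 0.5·0.6707 / (0.5·0.6707 + 0.7·0.3293) ≈ 0.5927
After a satellite scan='clouding': P(storm) = 0.9·0.5927 / (0.9·0.5927 + 0.4·0.4073) ≈ 0.7660
After a barometric reading='falling': P(storm) = 0.5·0.7660 / (0.5·0.7660 + 0.3·0.2340) ≈ 0.8451
After a satellite scan='clear': P(storm) = 0.1·0.8451 / (0.1·0.8451 + 0.6·0.1549) ≈ 0.4763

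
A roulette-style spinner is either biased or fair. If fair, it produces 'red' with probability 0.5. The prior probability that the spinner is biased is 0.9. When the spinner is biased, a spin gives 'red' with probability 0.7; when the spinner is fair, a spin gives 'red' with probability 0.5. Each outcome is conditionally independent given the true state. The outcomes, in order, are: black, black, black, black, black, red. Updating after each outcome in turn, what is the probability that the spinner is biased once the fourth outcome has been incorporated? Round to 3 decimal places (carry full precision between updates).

Each posterior becomes the prior for the next update.
After 'black': P(biased) = 0.3·0.9000 / (0.3·0.9000 + 0.5·0.1000) ≈ 0.8438
After 'black': P(biased) = 0.3·0.8438 / (0.3·0.8438 + 0.5·0.1562) ≈ 0.7642
After 'black': P(biased) = 0.3·0.7642 / (0.3·0.7642 + 0.5·0.2358) ≈ 0.6603
After 'black': P(biased) = 0.3·0.6603 / (0.3·0.6603 + 0.5·0.3397) ≈ 0.5384

0.538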